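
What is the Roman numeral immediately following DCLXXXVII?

DCLXXXVII = 687; next is 688

DCLXXXVIII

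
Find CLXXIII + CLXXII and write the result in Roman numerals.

CLXXIII = 173
CLXXII = 172
173 + 172 = 345

CCCXLV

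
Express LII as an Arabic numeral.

LII: L=50, I=1, I=1
50 + 1 + 1 = 52

52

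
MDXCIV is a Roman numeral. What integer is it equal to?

MDXCIV: M=1000, D=500, XC=90, IV=4
1000 + 500 + 90 + 4 = 1594

1594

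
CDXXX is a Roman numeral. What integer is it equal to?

CDXXX: CD=400, X=10, X=10, X=10
400 + 10 + 10 + 10 = 430

430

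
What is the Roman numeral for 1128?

Convert 1128 to Roman numerals:
  1128 contains 1×1000 (M)
  128 contains 1×100 (C)
  28 contains 2×10 (XX)
  8 contains 1×5 (V)
  3 contains 3×1 (III)

MCXXVIII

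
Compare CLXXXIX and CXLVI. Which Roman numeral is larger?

CLXXXIX = 189
CXLVI = 146
189 is larger

CLXXXIX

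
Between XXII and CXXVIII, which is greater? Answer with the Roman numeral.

XXII = 22
CXXVIII = 128
128 is larger

CXXVIII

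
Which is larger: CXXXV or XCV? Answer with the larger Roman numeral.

CXXXV = 135
XCV = 95
135 is larger

CXXXV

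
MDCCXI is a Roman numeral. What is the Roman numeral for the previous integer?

MDCCXI = 1711; previous is 1710

MDCCX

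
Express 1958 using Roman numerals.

Convert 1958 to Roman numerals:
  1958 contains 1×1000 (M)
  958 contains 1×900 (CM)
  58 contains 1×50 (L)
  8 contains 1×5 (V)
  3 contains 3×1 (III)

MCMLVIII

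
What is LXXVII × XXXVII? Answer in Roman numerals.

LXXVII = 77
XXXVII = 37
77 × 37 = 2849

MMDCCCXLIX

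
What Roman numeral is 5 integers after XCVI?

XCVI = 96
96 + 5 = 101

CI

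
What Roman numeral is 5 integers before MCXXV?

MCXXV = 1125
1125 - 5 = 1120

MCXX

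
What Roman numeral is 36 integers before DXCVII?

DXCVII = 597
597 - 36 = 561

DLXI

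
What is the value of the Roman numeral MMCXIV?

MMCXIV: M=1000, M=1000, C=100, X=10, IV=4
1000 + 1000 + 100 + 10 + 4 = 2114

2114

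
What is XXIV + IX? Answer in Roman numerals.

XXIV = 24
IX = 9
24 + 9 = 33

XXXIII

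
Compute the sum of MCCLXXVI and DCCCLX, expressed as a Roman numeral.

MCCLXXVI = 1276
DCCCLX = 860
1276 + 860 = 2136

MMCXXXVI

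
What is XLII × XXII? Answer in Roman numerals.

XLII = 42
XXII = 22
42 × 22 = 924

CMXXIV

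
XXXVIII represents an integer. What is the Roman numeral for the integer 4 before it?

XXXVIII = 38
38 - 4 = 34

XXXIV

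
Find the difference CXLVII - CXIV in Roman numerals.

CXLVII = 147
CXIV = 114
147 - 114 = 33

XXXIII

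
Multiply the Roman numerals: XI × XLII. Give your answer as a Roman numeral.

XI = 11
XLII = 42
11 × 42 = 462

CDLXII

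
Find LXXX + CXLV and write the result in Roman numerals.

LXXX = 80
CXLV = 145
80 + 145 = 225

CCXXV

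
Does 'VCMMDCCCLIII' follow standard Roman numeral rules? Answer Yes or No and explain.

'VCMMDCCCLIII': Invalid subtractive combination: VC

No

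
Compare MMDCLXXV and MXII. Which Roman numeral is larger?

MMDCLXXV = 2675
MXII = 1012
2675 is larger

MMDCLXXV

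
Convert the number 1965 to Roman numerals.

Convert 1965 to Roman numerals:
  1965 contains 1×1000 (M)
  965 contains 1×900 (CM)
  65 contains 1×50 (L)
  15 contains 1×10 (X)
  5 contains 1×5 (V)

MCMLXV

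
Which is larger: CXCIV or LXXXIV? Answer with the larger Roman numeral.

CXCIV = 194
LXXXIV = 84
194 is larger

CXCIV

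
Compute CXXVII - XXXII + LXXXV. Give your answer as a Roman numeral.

CXXVII = 127, XXXII = 32, LXXXV = 85
127 - 32 = 95
95 + 85 = 180

CLXXX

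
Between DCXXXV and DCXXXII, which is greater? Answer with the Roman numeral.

DCXXXV = 635
DCXXXII = 632
635 is larger

DCXXXV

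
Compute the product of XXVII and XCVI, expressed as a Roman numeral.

XXVII = 27
XCVI = 96
27 × 96 = 2592

MMDXCII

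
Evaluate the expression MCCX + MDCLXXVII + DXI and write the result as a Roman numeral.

MCCX = 1210, MDCLXXVII = 1677, DXI = 511
1210 + 1677 = 2887
2887 + 511 = 3398

MMMCCCXCVIII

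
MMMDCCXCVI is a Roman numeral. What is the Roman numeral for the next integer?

MMMDCCXCVI = 3796, so the next integer is 3796 + 1 = 3797

MMMDCCXCVII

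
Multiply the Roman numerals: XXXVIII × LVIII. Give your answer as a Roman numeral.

XXXVIII = 38
LVIII = 58
38 × 58 = 2204

MMCCIV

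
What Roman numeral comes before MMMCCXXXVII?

MMMCCXXXVII = 3237, so the previous integer is 3237 - 1 = 3236

MMMCCXXXVI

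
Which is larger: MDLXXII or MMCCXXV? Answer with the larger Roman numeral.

MDLXXII = 1572
MMCCXXV = 2225
2225 is larger

MMCCXXV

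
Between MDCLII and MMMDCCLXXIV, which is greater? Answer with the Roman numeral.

MDCLII = 1652
MMMDCCLXXIV = 3774
3774 is larger

MMMDCCLXXIV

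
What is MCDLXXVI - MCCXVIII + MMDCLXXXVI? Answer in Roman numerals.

MCDLXXVI = 1476, MCCXVIII = 1218, MMDCLXXXVI = 2686
1476 - 1218 = 258
258 + 2686 = 2944

MMCMXLIV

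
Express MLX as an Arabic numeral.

MLX: M=1000, L=50, X=10
1000 + 50 + 10 = 1060

1060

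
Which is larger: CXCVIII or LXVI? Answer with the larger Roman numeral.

CXCVIII = 198
LXVI = 66
198 is larger

CXCVIII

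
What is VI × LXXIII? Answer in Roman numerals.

VI = 6
LXXIII = 73
6 × 73 = 438

CDXXXVIII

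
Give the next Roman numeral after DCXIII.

DCXIII = 613, so the next integer is 613 + 1 = 614

DCXIV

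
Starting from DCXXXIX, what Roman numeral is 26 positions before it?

DCXXXIX = 639
639 - 26 = 613

DCXIII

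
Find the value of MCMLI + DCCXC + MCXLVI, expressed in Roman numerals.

MCMLI = 1951, DCCXC = 790, MCXLVI = 1146
1951 + 790 = 2741
2741 + 1146 = 3887

MMMDCCCLXXXVII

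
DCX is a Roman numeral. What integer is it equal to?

DCX: D=500, C=100, X=10
500 + 100 + 10 = 610

610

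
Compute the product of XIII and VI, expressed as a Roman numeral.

XIII = 13
VI = 6
13 × 6 = 78

LXXVIII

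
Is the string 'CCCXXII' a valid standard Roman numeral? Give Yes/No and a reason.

'CCCXXII': Check the rules: uses only the symbols I, V, X, L, C, D, M; no symbol is repeated more than three times in a row; V, L and D each appear at most once; no smaller symbol precedes a larger one (values never increase from left to right). Value: C (100) + C (100) + C (100) + X (10) + X (10) + I (1) + I (1) = 322. So it is a valid standard Roman numeral.

Yes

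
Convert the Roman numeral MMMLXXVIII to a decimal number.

MMMLXXVIII: M=1000, M=1000, M=1000, L=50, X=10, X=10, V=5, I=1, I=1, I=1
1000 + 1000 + 1000 + 50 + 10 + 10 + 5 + 1 + 1 + 1 = 3078

3078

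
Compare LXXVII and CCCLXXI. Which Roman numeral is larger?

LXXVII = 77
CCCLXXI = 371
371 is larger

CCCLXXI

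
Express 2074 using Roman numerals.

Convert 2074 to Roman numerals:
  2074 contains 2×1000 (MM)
  74 contains 1×50 (L)
  24 contains 2×10 (XX)
  4 contains 1×4 (IV)

MMLXXIV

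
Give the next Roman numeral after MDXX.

MDXX = 1520; next is 1521

MDXXI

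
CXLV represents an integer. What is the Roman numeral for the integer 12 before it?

CXLV = 145
145 - 12 = 133

CXXXIII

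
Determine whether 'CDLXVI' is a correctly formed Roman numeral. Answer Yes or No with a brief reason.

'CDLXVI': Check the rules: uses only the symbols I, V, X, L, C, D, M; no symbol is repeated more than three times in a row; V, L and D each appear at most once; the only place a smaller symbol precedes a larger one is the allowed subtractive pair CD, the symbol right after such a pair (if any) is smaller than the pair's first symbol, and otherwise the values never increase from left to right. Value: CD (400) + L (50) + X (10) + V (5) + I (1) = 466. So it is a valid standard Roman numeral.

Yes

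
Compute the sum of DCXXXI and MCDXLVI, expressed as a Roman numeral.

DCXXXI = 631
MCDXLVI = 1446
631 + 1446 = 2077

MMLXXVII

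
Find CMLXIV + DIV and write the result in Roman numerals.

CMLXIV = 964
DIV = 504
964 + 504 = 1468

MCDLXVIII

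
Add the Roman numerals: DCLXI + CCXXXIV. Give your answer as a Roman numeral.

DCLXI = 661
CCXXXIV = 234
661 + 234 = 895

DCCCXCV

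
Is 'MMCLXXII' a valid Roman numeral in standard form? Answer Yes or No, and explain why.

'MMCLXXII': Check the rules: uses only the symbols I, V, X, L, C, D, M; no symbol is repeated more than three times in a row; V, L and D each appear at most once; no smaller symbol precedes a larger one (values never increase from left to right). Value: M (1000) + M (1000) + C (100) + L (50) + X (10) + X (10) + I (1) + I (1) = 2172. So it is a valid standard Roman numeral.

Yes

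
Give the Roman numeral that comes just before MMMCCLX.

MMMCCLX = 3260; previous is 3259

MMMCCLIX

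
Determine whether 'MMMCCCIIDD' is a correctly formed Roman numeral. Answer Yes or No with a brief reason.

'MMMCCCIIDD': D should not appear more than once

No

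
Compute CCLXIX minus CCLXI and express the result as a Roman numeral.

CCLXIX = 269
CCLXI = 261
269 - 261 = 8

VIII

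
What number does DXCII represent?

DXCII: D=500, XC=90, I=1, I=1
500 + 90 + 1 + 1 = 592

592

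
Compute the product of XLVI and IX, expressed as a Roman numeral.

XLVI = 46
IX = 9
46 × 9 = 414

CDXIV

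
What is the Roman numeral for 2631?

Convert 2631 to Roman numerals:
  2631 contains 2×1000 (MM)
  631 contains 1×500 (D)
  131 contains 1×100 (C)
  31 contains 3×10 (XXX)
  1 contains 1×1 (I)

MMDCXXXI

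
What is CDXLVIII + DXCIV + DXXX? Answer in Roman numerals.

CDXLVIII = 448, DXCIV = 594, DXXX = 530
448 + 594 = 1042
1042 + 530 = 1572

MDLXXII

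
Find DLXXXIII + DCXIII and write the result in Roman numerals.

DLXXXIII = 583
DCXIII = 613
583 + 613 = 1196

MCXCVI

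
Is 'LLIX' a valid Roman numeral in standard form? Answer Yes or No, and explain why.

'LLIX': L should not appear more than once

No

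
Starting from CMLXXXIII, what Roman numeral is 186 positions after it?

CMLXXXIII = 983
983 + 186 = 1169

MCLXIX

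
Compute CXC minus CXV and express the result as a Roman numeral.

CXC = 190
CXV = 115
190 - 115 = 75

LXXV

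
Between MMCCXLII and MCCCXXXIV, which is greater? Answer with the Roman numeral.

MMCCXLII = 2242
MCCCXXXIV = 1334
2242 is larger

MMCCXLII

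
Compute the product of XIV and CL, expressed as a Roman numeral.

XIV = 14
CL = 150
14 × 150 = 2100

MMC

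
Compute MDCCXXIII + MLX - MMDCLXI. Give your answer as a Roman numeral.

MDCCXXIII = 1723, MLX = 1060, MMDCLXI = 2661
1723 + 1060 = 2783
2783 - 2661 = 122

CXXII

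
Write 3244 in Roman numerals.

Convert 3244 to Roman numerals:
  3244 contains 3×1000 (MMM)
  244 contains 2×100 (CC)
  44 contains 1×40 (XL)
  4 contains 1×4 (IV)

MMMCCXLIV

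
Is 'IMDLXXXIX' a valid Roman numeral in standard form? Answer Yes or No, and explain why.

'IMDLXXXIX': Invalid subtractive combination: IM

No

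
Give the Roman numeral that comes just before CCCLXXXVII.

CCCLXXXVII = 387, so the previous integer is 387 - 1 = 386

CCCLXXXVI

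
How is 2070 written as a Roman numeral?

Convert 2070 to Roman numerals:
  2070 contains 2×1000 (MM)
  70 contains 1×50 (L)
  20 contains 2×10 (XX)

MMLXX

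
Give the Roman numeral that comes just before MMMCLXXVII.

MMMCLXXVII = 3177, so the previous integer is 3177 - 1 = 3176

MMMCLXXVI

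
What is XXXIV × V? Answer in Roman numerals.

XXXIV = 34
V = 5
34 × 5 = 170

CLXX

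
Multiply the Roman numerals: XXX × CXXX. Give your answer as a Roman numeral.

XXX = 30
CXXX = 130
30 × 130 = 3900

MMMCM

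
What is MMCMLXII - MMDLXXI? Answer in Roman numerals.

MMCMLXII = 2962
MMDLXXI = 2571
2962 - 2571 = 391

CCCXCI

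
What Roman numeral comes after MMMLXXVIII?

MMMLXXVIII = 3078, so the next integer is 3078 + 1 = 3079

MMMLXXIX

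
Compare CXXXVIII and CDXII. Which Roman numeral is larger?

CXXXVIII = 138
CDXII = 412
412 is larger

CDXII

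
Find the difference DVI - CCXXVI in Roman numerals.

DVI = 506
CCXXVI = 226
506 - 226 = 280

CCLXXX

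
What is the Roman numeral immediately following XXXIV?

XXXIV = 34, so the next integer is 34 + 1 = 35

XXXV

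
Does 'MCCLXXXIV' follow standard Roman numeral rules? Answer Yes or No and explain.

'MCCLXXXIV': Check the rules: uses only the symbols I, V, X, L, C, D, M; no symbol is repeated more than three times in a row; V, L and D each appear at most once; the only place a smaller symbol precedes a larger one is the allowed subtractive pair IV, the symbol right after such a pair (if any) is smaller than the pair's first symbol, and otherwise the values never increase from left to right. Value: M (1000) + C (100) + C (100) + L (50) + X (10) + X (10) + X (10) + IV (4) = 1284. So it is a valid standard Roman numeral.

Yes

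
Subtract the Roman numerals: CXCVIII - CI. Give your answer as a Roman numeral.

CXCVIII = 198
CI = 101
198 - 101 = 97

XCVII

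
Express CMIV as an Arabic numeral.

CMIV: CM=900, IV=4
900 + 4 = 904

904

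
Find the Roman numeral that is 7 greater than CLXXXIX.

CLXXXIX = 189
189 + 7 = 196

CXCVI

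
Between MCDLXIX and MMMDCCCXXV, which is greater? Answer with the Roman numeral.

MCDLXIX = 1469
MMMDCCCXXV = 3825
3825 is larger

MMMDCCCXXV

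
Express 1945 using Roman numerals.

Convert 1945 to Roman numerals:
  1945 contains 1×1000 (M)
  945 contains 1×900 (CM)
  45 contains 1×40 (XL)
  5 contains 1×5 (V)

MCMXLV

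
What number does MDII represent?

MDII: M=1000, D=500, I=1, I=1
1000 + 500 + 1 + 1 = 1502

1502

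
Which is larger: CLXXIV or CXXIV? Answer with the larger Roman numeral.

CLXXIV = 174
CXXIV = 124
174 is larger

CLXXIV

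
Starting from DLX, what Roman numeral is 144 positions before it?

DLX = 560
560 - 144 = 416

CDXVI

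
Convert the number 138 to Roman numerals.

Convert 138 to Roman numerals:
  138 contains 1×100 (C)
  38 contains 3×10 (XXX)
  8 contains 1×5 (V)
  3 contains 3×1 (III)

CXXXVIII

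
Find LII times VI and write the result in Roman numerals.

LII = 52
VI = 6
52 × 6 = 312

CCCXII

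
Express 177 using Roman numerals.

Convert 177 to Roman numerals:
  177 contains 1×100 (C)
  77 contains 1×50 (L)
  27 contains 2×10 (XX)
  7 contains 1×5 (V)
  2 contains 2×1 (II)

CLXXVII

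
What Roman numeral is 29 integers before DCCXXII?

DCCXXII = 722
722 - 29 = 693

DCXCIII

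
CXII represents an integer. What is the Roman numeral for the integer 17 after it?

CXII = 112
112 + 17 = 129

CXXIX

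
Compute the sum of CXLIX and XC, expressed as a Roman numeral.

CXLIX = 149
XC = 90
149 + 90 = 239

CCXXXIX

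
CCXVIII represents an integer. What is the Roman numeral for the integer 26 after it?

CCXVIII = 218
218 + 26 = 244

CCXLIV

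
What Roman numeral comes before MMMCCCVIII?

MMMCCCVIII = 3308, so the previous integer is 3308 - 1 = 3307

MMMCCCVII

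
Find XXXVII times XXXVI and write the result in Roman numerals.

XXXVII = 37
XXXVI = 36
37 × 36 = 1332

MCCCXXXII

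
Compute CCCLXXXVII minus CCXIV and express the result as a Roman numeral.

CCCLXXXVII = 387
CCXIV = 214
387 - 214 = 173

CLXXIII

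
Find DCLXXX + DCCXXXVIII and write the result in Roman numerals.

DCLXXX = 680
DCCXXXVIII = 738
680 + 738 = 1418

MCDXVIII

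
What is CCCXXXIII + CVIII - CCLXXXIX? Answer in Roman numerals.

CCCXXXIII = 333, CVIII = 108, CCLXXXIX = 289
333 + 108 = 441
441 - 289 = 152

CLII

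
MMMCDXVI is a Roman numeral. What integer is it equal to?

MMMCDXVI: M=1000, M=1000, M=1000, CD=400, X=10, V=5, I=1
1000 + 1000 + 1000 + 400 + 10 + 5 + 1 = 3416

3416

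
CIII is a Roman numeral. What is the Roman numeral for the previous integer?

CIII = 103; previous is 102

CII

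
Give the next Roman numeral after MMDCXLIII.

MMDCXLIII = 2643, so the next integer is 2643 + 1 = 2644

MMDCXLIV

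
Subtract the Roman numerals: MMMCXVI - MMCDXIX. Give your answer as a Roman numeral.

MMMCXVI = 3116
MMCDXIX = 2419
3116 - 2419 = 697

DCXCVII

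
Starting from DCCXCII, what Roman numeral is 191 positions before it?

DCCXCII = 792
792 - 191 = 601

DCI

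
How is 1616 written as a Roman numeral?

Convert 1616 to Roman numerals:
  1616 contains 1×1000 (M)
  616 contains 1×500 (D)
  116 contains 1×100 (C)
  16 contains 1×10 (X)
  6 contains 1×5 (V)
  1 contains 1×1 (I)

MDCXVI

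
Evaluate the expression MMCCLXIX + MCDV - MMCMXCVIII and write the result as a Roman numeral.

MMCCLXIX = 2269, MCDV = 1405, MMCMXCVIII = 2998
2269 + 1405 = 3674
3674 - 2998 = 676

DCLXXVI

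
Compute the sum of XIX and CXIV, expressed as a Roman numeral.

XIX = 19
CXIV = 114
19 + 114 = 133

CXXXIII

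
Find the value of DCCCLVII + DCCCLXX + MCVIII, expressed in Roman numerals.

DCCCLVII = 857, DCCCLXX = 870, MCVIII = 1108
857 + 870 = 1727
1727 + 1108 = 2835

MMDCCCXXXV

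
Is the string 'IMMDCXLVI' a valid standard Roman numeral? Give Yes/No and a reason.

'IMMDCXLVI': Invalid subtractive combination: IM

No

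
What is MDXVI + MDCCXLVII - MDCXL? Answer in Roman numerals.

MDXVI = 1516, MDCCXLVII = 1747, MDCXL = 1640
1516 + 1747 = 3263
3263 - 1640 = 1623

MDCXXIII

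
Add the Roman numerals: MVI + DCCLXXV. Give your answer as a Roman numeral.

MVI = 1006
DCCLXXV = 775
1006 + 775 = 1781

MDCCLXXXI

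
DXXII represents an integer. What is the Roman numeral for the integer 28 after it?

DXXII = 522
522 + 28 = 550

DL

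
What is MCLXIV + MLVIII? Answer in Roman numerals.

MCLXIV = 1164
MLVIII = 1058
1164 + 1058 = 2222

MMCCXXII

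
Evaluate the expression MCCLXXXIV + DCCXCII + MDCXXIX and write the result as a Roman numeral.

MCCLXXXIV = 1284, DCCXCII = 792, MDCXXIX = 1629
1284 + 792 = 2076
2076 + 1629 = 3705

MMMDCCV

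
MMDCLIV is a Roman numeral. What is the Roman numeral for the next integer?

MMDCLIV = 2654, so the next integer is 2654 + 1 = 2655

MMDCLV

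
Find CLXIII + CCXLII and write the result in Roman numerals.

CLXIII = 163
CCXLII = 242
163 + 242 = 405

CDV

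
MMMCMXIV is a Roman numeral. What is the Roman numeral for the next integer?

MMMCMXIV = 3914; next is 3915

MMMCMXV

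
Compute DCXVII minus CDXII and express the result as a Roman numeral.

DCXVII = 617
CDXII = 412
617 - 412 = 205

CCV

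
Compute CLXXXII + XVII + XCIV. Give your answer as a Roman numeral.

CLXXXII = 182, XVII = 17, XCIV = 94
182 + 17 = 199
199 + 94 = 293

CCXCIII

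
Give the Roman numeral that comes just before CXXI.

CXXI = 121; previous is 120

CXX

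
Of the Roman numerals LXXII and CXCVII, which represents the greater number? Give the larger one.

LXXII = 72
CXCVII = 197
197 is larger

CXCVII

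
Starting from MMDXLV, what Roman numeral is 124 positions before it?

MMDXLV = 2545
2545 - 124 = 2421

MMCDXXI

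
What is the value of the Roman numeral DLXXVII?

DLXXVII: D=500, L=50, X=10, X=10, V=5, I=1, I=1
500 + 50 + 10 + 10 + 5 + 1 + 1 = 577

577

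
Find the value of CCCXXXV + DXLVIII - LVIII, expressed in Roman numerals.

CCCXXXV = 335, DXLVIII = 548, LVIII = 58
335 + 548 = 883
883 - 58 = 825

DCCCXXV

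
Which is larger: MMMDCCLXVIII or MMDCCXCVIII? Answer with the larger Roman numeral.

MMMDCCLXVIII = 3768
MMDCCXCVIII = 2798
3768 is larger

MMMDCCLXVIII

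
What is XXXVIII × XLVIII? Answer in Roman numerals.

XXXVIII = 38
XLVIII = 48
38 × 48 = 1824

MDCCCXXIV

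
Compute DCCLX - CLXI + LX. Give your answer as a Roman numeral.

DCCLX = 760, CLXI = 161, LX = 60
760 - 161 = 599
599 + 60 = 659

DCLIX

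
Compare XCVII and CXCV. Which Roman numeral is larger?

XCVII = 97
CXCV = 195
195 is larger

CXCV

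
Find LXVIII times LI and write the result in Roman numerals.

LXVIII = 68
LI = 51
68 × 51 = 3468

MMMCDLXVIII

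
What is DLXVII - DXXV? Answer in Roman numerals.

DLXVII = 567
DXXV = 525
567 - 525 = 42

XLII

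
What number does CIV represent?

CIV: C=100, IV=4
100 + 4 = 104

104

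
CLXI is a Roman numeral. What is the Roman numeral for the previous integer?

CLXI = 161, so the previous integer is 161 - 1 = 160

CLX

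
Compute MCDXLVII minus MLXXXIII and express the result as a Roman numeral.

MCDXLVII = 1447
MLXXXIII = 1083
1447 - 1083 = 364

CCCLXIV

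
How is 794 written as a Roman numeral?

Convert 794 to Roman numerals:
  794 contains 1×500 (D)
  294 contains 2×100 (CC)
  94 contains 1×90 (XC)
  4 contains 1×4 (IV)

DCCXCIV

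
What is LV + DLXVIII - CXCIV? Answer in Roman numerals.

LV = 55, DLXVIII = 568, CXCIV = 194
55 + 568 = 623
623 - 194 = 429

CDXXIX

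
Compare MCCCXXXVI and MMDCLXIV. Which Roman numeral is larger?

MCCCXXXVI = 1336
MMDCLXIV = 2664
2664 is larger

MMDCLXIV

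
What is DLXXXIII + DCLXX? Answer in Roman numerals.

DLXXXIII = 583
DCLXX = 670
583 + 670 = 1253

MCCLIII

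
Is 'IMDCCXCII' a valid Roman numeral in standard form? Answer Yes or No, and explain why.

'IMDCCXCII': Invalid subtractive combination: IM

No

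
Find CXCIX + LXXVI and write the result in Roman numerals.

CXCIX = 199
LXXVI = 76
199 + 76 = 275

CCLXXV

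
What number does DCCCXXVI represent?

DCCCXXVI: D=500, C=100, C=100, C=100, X=10, X=10, V=5, I=1
500 + 100 + 100 + 100 + 10 + 10 + 5 + 1 = 826

826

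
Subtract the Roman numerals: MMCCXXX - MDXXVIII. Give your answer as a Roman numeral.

MMCCXXX = 2230
MDXXVIII = 1528
2230 - 1528 = 702

DCCII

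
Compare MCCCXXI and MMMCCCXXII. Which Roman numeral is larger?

MCCCXXI = 1321
MMMCCCXXII = 3322
3322 is larger

MMMCCCXXII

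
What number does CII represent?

CII: C=100, I=1, I=1
100 + 1 + 1 = 102

102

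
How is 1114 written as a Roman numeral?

Convert 1114 to Roman numerals:
  1114 contains 1×1000 (M)
  114 contains 1×100 (C)
  14 contains 1×10 (X)
  4 contains 1×4 (IV)

MCXIV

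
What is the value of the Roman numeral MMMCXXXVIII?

MMMCXXXVIII: M=1000, M=1000, M=1000, C=100, X=10, X=10, X=10, V=5, I=1, I=1, I=1
1000 + 1000 + 1000 + 100 + 10 + 10 + 10 + 5 + 1 + 1 + 1 = 3138

3138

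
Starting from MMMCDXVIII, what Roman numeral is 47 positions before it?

MMMCDXVIII = 3418
3418 - 47 = 3371

MMMCCCLXXI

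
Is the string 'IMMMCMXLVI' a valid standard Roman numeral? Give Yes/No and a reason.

'IMMMCMXLVI': Invalid subtractive combination: IM

No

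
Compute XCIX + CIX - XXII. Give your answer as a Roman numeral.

XCIX = 99, CIX = 109, XXII = 22
99 + 109 = 208
208 - 22 = 186

CLXXXVI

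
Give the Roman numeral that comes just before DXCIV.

DXCIV = 594, so the previous integer is 594 - 1 = 593

DXCIII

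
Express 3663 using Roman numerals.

Convert 3663 to Roman numerals:
  3663 contains 3×1000 (MMM)
  663 contains 1×500 (D)
  163 contains 1×100 (C)
  63 contains 1×50 (L)
  13 contains 1×10 (X)
  3 contains 3×1 (III)

MMMDCLXIII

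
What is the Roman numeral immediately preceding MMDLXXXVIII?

MMDLXXXVIII = 2588, so the previous integer is 2588 - 1 = 2587

MMDLXXXVII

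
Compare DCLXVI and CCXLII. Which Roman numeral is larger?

DCLXVI = 666
CCXLII = 242
666 is larger

DCLXVI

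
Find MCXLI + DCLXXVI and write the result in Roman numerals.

MCXLI = 1141
DCLXXVI = 676
1141 + 676 = 1817

MDCCCXVII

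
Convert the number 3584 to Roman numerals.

Convert 3584 to Roman numerals:
  3584 contains 3×1000 (MMM)
  584 contains 1×500 (D)
  84 contains 1×50 (L)
  34 contains 3×10 (XXX)
  4 contains 1×4 (IV)

MMMDLXXXIV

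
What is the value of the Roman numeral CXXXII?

CXXXII: C=100, X=10, X=10, X=10, I=1, I=1
100 + 10 + 10 + 10 + 1 + 1 = 132

132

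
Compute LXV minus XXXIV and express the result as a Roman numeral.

LXV = 65
XXXIV = 34
65 - 34 = 31

XXXI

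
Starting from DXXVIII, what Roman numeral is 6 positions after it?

DXXVIII = 528
528 + 6 = 534

DXXXIV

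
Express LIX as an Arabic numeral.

LIX: L=50, IX=9
50 + 9 = 59

59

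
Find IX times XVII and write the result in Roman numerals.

IX = 9
XVII = 17
9 × 17 = 153

CLIII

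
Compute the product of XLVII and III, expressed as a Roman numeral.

XLVII = 47
III = 3
47 × 3 = 141

CXLI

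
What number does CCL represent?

CCL: C=100, C=100, L=50
100 + 100 + 50 = 250

250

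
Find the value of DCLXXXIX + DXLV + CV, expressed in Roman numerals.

DCLXXXIX = 689, DXLV = 545, CV = 105
689 + 545 = 1234
1234 + 105 = 1339

MCCCXXXIX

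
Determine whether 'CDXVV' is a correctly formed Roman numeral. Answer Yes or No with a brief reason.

'CDXVV': V should not appear more than once

No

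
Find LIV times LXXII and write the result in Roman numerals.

LIV = 54
LXXII = 72
54 × 72 = 3888

MMMDCCCLXXXVIII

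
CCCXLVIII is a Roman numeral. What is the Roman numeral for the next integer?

CCCXLVIII = 348, so the next integer is 348 + 1 = 349

CCCXLIX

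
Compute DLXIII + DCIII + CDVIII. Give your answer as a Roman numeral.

DLXIII = 563, DCIII = 603, CDVIII = 408
563 + 603 = 1166
1166 + 408 = 1574

MDLXXIV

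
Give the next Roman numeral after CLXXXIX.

CLXXXIX = 189; next is 190

CXC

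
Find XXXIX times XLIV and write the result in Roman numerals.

XXXIX = 39
XLIV = 44
39 × 44 = 1716

MDCCXVI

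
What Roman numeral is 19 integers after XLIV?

XLIV = 44
44 + 19 = 63

LXIII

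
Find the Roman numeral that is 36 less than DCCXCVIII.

DCCXCVIII = 798
798 - 36 = 762

DCCLXII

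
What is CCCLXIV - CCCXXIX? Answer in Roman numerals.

CCCLXIV = 364
CCCXXIX = 329
364 - 329 = 35

XXXV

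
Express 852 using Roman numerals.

Convert 852 to Roman numerals:
  852 contains 1×500 (D)
  352 contains 3×100 (CCC)
  52 contains 1×50 (L)
  2 contains 2×1 (II)

DCCCLII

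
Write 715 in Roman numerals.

Convert 715 to Roman numerals:
  715 contains 1×500 (D)
  215 contains 2×100 (CC)
  15 contains 1×10 (X)
  5 contains 1×5 (V)

DCCXV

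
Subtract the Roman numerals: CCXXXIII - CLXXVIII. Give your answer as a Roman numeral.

CCXXXIII = 233
CLXXVIII = 178
233 - 178 = 55

LV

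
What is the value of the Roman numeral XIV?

XIV: X=10, IV=4
10 + 4 = 14

14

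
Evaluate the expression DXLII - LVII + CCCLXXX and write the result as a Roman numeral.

DXLII = 542, LVII = 57, CCCLXXX = 380
542 - 57 = 485
485 + 380 = 865

DCCCLXV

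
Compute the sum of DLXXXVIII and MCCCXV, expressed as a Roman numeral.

DLXXXVIII = 588
MCCCXV = 1315
588 + 1315 = 1903

MCMIII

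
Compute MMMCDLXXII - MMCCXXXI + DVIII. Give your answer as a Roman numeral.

MMMCDLXXII = 3472, MMCCXXXI = 2231, DVIII = 508
3472 - 2231 = 1241
1241 + 508 = 1749

MDCCXLIX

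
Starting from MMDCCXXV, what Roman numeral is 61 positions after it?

MMDCCXXV = 2725
2725 + 61 = 2786

MMDCCLXXXVI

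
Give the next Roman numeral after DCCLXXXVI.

DCCLXXXVI = 786, so the next integer is 786 + 1 = 787

DCCLXXXVII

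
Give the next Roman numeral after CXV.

CXV = 115; next is 116

CXVI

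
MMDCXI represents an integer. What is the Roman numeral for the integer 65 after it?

MMDCXI = 2611
2611 + 65 = 2676

MMDCLXXVI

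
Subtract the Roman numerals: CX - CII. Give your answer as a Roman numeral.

CX = 110
CII = 102
110 - 102 = 8

VIII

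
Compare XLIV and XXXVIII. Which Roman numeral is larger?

XLIV = 44
XXXVIII = 38
44 is larger

XLIV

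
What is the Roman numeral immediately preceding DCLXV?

DCLXV = 665; previous is 664

DCLXIV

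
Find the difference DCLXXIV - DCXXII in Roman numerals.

DCLXXIV = 674
DCXXII = 622
674 - 622 = 52

LII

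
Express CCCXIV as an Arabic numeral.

CCCXIV: C=100, C=100, C=100, X=10, IV=4
100 + 100 + 100 + 10 + 4 = 314

314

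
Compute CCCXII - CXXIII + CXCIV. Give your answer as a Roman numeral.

CCCXII = 312, CXXIII = 123, CXCIV = 194
312 - 123 = 189
189 + 194 = 383

CCCLXXXIII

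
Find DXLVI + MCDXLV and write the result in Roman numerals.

DXLVI = 546
MCDXLV = 1445
546 + 1445 = 1991

MCMXCI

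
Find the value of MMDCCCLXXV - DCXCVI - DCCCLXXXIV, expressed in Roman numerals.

MMDCCCLXXV = 2875, DCXCVI = 696, DCCCLXXXIV = 884
2875 - 696 = 2179
2179 - 884 = 1295

MCCXCV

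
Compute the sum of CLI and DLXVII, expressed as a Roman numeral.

CLI = 151
DLXVII = 567
151 + 567 = 718

DCCXVIII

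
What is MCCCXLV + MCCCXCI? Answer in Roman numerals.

MCCCXLV = 1345
MCCCXCI = 1391
1345 + 1391 = 2736

MMDCCXXXVI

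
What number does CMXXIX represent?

CMXXIX: CM=900, X=10, X=10, IX=9
900 + 10 + 10 + 9 = 929

929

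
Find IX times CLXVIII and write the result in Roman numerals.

IX = 9
CLXVIII = 168
9 × 168 = 1512

MDXII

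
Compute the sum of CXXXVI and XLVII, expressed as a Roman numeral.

CXXXVI = 136
XLVII = 47
136 + 47 = 183

CLXXXIII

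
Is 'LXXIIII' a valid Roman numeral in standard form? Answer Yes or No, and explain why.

'LXXIIII': More than 3 consecutive I's

No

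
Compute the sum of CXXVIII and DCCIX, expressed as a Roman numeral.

CXXVIII = 128
DCCIX = 709
128 + 709 = 837

DCCCXXXVII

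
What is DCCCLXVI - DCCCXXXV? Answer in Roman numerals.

DCCCLXVI = 866
DCCCXXXV = 835
866 - 835 = 31

XXXI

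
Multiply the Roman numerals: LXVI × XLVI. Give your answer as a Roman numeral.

LXVI = 66
XLVI = 46
66 × 46 = 3036

MMMXXXVI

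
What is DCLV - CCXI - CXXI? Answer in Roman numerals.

DCLV = 655, CCXI = 211, CXXI = 121
655 - 211 = 444
444 - 121 = 323

CCCXXIII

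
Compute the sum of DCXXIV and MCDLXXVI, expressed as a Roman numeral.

DCXXIV = 624
MCDLXXVI = 1476
624 + 1476 = 2100

MMC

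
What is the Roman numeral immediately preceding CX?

CX = 110; previous is 109

CIX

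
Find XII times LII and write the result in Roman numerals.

XII = 12
LII = 52
12 × 52 = 624

DCXXIV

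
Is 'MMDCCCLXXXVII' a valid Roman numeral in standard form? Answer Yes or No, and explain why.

'MMDCCCLXXXVII': Check the rules: uses only the symbols I, V, X, L, C, D, M; no symbol is repeated more than three times in a row; V, L and D each appear at most once; no smaller symbol precedes a larger one (values never increase from left to right). Value: M (1000) + M (1000) + D (500) + C (100) + C (100) + C (100) + L (50) + X (10) + X (10) + X (10) + V (5) + I (1) + I (1) = 2887. So it is a valid standard Roman numeral.

Yes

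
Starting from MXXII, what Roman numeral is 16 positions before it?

MXXII = 1022
1022 - 16 = 1006

MVI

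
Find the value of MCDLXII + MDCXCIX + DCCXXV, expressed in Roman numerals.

MCDLXII = 1462, MDCXCIX = 1699, DCCXXV = 725
1462 + 1699 = 3161
3161 + 725 = 3886

MMMDCCCLXXXVI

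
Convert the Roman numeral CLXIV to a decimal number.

CLXIV: C=100, L=50, X=10, IV=4
100 + 50 + 10 + 4 = 164

164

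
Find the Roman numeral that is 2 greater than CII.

CII = 102
102 + 2 = 104

CIV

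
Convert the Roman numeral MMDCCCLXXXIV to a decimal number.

MMDCCCLXXXIV: M=1000, M=1000, D=500, C=100, C=100, C=100, L=50, X=10, X=10, X=10, IV=4
1000 + 1000 + 500 + 100 + 100 + 100 + 50 + 10 + 10 + 10 + 4 = 2884

2884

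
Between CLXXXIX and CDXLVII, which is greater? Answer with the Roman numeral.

CLXXXIX = 189
CDXLVII = 447
447 is larger

CDXLVII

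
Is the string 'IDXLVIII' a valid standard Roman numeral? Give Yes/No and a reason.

'IDXLVIII': Invalid subtractive combination: ID

No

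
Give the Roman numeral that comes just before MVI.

MVI = 1006; previous is 1005

MV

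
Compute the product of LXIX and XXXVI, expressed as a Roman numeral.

LXIX = 69
XXXVI = 36
69 × 36 = 2484

MMCDLXXXIV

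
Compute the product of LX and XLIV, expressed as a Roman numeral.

LX = 60
XLIV = 44
60 × 44 = 2640

MMDCXL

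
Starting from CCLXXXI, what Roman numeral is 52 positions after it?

CCLXXXI = 281
281 + 52 = 333

CCCXXXIII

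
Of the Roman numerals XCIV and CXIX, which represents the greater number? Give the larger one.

XCIV = 94
CXIX = 119
119 is larger

CXIX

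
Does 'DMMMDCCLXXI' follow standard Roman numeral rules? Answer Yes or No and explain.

'DMMMDCCLXXI': D should not appear more than once

No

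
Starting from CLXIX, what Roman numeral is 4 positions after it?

CLXIX = 169
169 + 4 = 173

CLXXIII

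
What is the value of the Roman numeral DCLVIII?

DCLVIII: D=500, C=100, L=50, V=5, I=1, I=1, I=1
500 + 100 + 50 + 5 + 1 + 1 + 1 = 658

658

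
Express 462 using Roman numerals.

Convert 462 to Roman numerals:
  462 contains 1×400 (CD)
  62 contains 1×50 (L)
  12 contains 1×10 (X)
  2 contains 2×1 (II)

CDLXII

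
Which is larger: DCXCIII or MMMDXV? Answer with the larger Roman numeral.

DCXCIII = 693
MMMDXV = 3515
3515 is larger

MMMDXV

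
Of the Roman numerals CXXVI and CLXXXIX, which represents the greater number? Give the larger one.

CXXVI = 126
CLXXXIX = 189
189 is larger

CLXXXIX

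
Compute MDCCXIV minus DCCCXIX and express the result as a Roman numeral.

MDCCXIV = 1714
DCCCXIX = 819
1714 - 819 = 895

DCCCXCV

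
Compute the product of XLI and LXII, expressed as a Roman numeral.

XLI = 41
LXII = 62
41 × 62 = 2542

MMDXLII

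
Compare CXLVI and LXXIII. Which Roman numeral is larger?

CXLVI = 146
LXXIII = 73
146 is larger

CXLVI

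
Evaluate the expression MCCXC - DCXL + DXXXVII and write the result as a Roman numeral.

MCCXC = 1290, DCXL = 640, DXXXVII = 537
1290 - 640 = 650
650 + 537 = 1187

MCLXXXVII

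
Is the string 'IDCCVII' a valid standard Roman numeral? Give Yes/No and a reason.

'IDCCVII': Invalid subtractive combination: ID

No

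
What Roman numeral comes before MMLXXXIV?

MMLXXXIV = 2084, so the previous integer is 2084 - 1 = 2083

MMLXXXIII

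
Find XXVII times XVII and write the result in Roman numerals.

XXVII = 27
XVII = 17
27 × 17 = 459

CDLIX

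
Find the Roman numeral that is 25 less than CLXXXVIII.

CLXXXVIII = 188
188 - 25 = 163

CLXIII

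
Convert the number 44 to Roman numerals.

Convert 44 to Roman numerals:
  44 contains 1×40 (XL)
  4 contains 1×4 (IV)

XLIV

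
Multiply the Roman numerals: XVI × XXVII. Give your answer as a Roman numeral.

XVI = 16
XXVII = 27
16 × 27 = 432

CDXXXII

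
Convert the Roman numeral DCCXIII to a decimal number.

DCCXIII: D=500, C=100, C=100, X=10, I=1, I=1, I=1
500 + 100 + 100 + 10 + 1 + 1 + 1 = 713

713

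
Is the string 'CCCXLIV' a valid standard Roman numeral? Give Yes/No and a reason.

'CCCXLIV': Check the rules: uses only the symbols I, V, X, L, C, D, M; no symbol is repeated more than three times in a row; V, L and D each appear at most once; the only places a smaller symbol precedes a larger one are the allowed subtractive pairs XL, IV, the symbol right after such a pair (if any) is smaller than the pair's first symbol, and otherwise the values never increase from left to right. Value: C (100) + C (100) + C (100) + XL (40) + IV (4) = 344. So it is a valid standard Roman numeral.

Yes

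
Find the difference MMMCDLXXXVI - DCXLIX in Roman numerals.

MMMCDLXXXVI = 3486
DCXLIX = 649
3486 - 649 = 2837

MMDCCCXXXVII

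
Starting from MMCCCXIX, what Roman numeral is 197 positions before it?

MMCCCXIX = 2319
2319 - 197 = 2122

MMCXXII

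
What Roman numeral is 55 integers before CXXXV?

CXXXV = 135
135 - 55 = 80

LXXX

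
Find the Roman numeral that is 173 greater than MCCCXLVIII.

MCCCXLVIII = 1348
1348 + 173 = 1521

MDXXI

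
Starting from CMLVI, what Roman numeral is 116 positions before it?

CMLVI = 956
956 - 116 = 840

DCCCXL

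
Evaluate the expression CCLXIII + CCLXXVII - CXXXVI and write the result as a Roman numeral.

CCLXIII = 263, CCLXXVII = 277, CXXXVI = 136
263 + 277 = 540
540 - 136 = 404

CDIV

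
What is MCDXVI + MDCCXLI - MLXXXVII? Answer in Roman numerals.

MCDXVI = 1416, MDCCXLI = 1741, MLXXXVII = 1087
1416 + 1741 = 3157
3157 - 1087 = 2070

MMLXX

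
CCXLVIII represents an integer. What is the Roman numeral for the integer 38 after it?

CCXLVIII = 248
248 + 38 = 286

CCLXXXVI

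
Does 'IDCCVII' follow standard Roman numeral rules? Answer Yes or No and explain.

'IDCCVII': Invalid subtractive combination: ID

No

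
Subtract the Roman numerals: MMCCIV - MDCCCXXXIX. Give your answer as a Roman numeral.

MMCCIV = 2204
MDCCCXXXIX = 1839
2204 - 1839 = 365

CCCLXV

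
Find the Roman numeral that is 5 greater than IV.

IV = 4
4 + 5 = 9

IX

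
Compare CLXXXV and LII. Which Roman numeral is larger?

CLXXXV = 185
LII = 52
185 is larger

CLXXXV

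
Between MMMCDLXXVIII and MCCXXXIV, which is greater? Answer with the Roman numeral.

MMMCDLXXVIII = 3478
MCCXXXIV = 1234
3478 is larger

MMMCDLXXVIII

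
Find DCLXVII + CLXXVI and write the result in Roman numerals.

DCLXVII = 667
CLXXVI = 176
667 + 176 = 843

DCCCXLIII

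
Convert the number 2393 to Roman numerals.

Convert 2393 to Roman numerals:
  2393 contains 2×1000 (MM)
  393 contains 3×100 (CCC)
  93 contains 1×90 (XC)
  3 contains 3×1 (III)

MMCCCXCIII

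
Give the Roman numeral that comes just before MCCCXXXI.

MCCCXXXI = 1331, so the previous integer is 1331 - 1 = 1330

MCCCXXX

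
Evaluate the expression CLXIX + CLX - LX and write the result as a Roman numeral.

CLXIX = 169, CLX = 160, LX = 60
169 + 160 = 329
329 - 60 = 269

CCLXIX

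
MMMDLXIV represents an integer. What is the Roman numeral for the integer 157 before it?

MMMDLXIV = 3564
3564 - 157 = 3407

MMMCDVII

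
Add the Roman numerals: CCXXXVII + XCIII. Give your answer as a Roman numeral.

CCXXXVII = 237
XCIII = 93
237 + 93 = 330

CCCXXX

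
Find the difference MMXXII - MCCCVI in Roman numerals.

MMXXII = 2022
MCCCVI = 1306
2022 - 1306 = 716

DCCXVI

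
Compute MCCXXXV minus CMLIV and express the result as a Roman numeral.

MCCXXXV = 1235
CMLIV = 954
1235 - 954 = 281

CCLXXXI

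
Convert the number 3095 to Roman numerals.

Convert 3095 to Roman numerals:
  3095 contains 3×1000 (MMM)
  95 contains 1×90 (XC)
  5 contains 1×5 (V)

MMMXCV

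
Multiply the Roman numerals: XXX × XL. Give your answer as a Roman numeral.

XXX = 30
XL = 40
30 × 40 = 1200

MCC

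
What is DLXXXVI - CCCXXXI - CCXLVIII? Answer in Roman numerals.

DLXXXVI = 586, CCCXXXI = 331, CCXLVIII = 248
586 - 331 = 255
255 - 248 = 7

VII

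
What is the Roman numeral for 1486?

Convert 1486 to Roman numerals:
  1486 contains 1×1000 (M)
  486 contains 1×400 (CD)
  86 contains 1×50 (L)
  36 contains 3×10 (XXX)
  6 contains 1×5 (V)
  1 contains 1×1 (I)

MCDLXXXVI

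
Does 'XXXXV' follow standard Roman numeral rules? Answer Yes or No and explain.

'XXXXV': More than 3 consecutive X's

No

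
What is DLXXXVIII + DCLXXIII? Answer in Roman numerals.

DLXXXVIII = 588
DCLXXIII = 673
588 + 673 = 1261

MCCLXI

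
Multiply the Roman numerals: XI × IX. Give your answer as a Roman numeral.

XI = 11
IX = 9
11 × 9 = 99

XCIX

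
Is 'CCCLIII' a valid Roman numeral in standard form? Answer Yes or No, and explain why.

'CCCLIII': Check the rules: uses only the symbols I, V, X, L, C, D, M; no symbol is repeated more than three times in a row; V, L and D each appear at most once; no smaller symbol precedes a larger one (values never increase from left to right). Value: C (100) + C (100) + C (100) + L (50) + I (1) + I (1) + I (1) = 353. So it is a valid standard Roman numeral.

Yes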